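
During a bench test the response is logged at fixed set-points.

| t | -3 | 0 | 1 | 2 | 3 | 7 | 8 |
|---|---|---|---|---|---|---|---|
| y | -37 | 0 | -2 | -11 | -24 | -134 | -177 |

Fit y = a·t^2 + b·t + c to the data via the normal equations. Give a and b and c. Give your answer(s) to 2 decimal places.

a = -3.02, b = 2.26, c = -2.19

The normal system MᵀM·[a, b, c]ᵀ = Mᵀy is [[6676, 864, 136]; [864, 136, 18]; [136, 18, 7]]·[a, b, c]ᵀ = [-18489, -2339, -385]ᵀ.
Inverting the 3×3 Gram matrix, [a, b, c]ᵀ = [-514313/170436, 128503/56812, -186461/85218]ᵀ.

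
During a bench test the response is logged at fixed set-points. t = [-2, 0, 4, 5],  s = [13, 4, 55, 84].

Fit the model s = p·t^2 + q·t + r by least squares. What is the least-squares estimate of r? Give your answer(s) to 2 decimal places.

r = 3.60

Normal-equation sums: Σt^2·t^2 = 897, Σt^2·t = 181, Σt^2 = 45, Σt·t = 45, Σt = 7, Σ1 = 4.
For Xᵀs: Σt^2·s = 3032, Σt·s = 614, Σs = 156.
Solving the 3×3 system (Gaussian elimination) gives p = 13909/4684, q = 5345/4684, r = 8423/2342.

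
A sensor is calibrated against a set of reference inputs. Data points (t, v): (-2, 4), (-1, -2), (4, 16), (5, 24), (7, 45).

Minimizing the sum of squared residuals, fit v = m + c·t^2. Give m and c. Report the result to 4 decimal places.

The normal equations are: 5·m + 95·c = 87;  95·m + 3299·c = 3075.
det = 5·3299 − 95² = 7470.
m = (87·3299 − 95·3075)/7470 = -284/415; c = (5·3075 − 95·87)/7470 = 79/83.

m = -0.6843, c = 0.9518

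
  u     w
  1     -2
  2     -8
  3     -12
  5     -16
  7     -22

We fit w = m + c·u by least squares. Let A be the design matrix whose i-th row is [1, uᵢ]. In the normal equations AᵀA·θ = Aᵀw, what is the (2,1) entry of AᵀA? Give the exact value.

18

Row 2 ↔ basis u, column 1 ↔ basis 1, so (AᵀA)_{2,1} = Σᵢ u = (1)·(1) + (2)·(1) + (3)·(1) + (5)·(1) + (7)·(1) = 18.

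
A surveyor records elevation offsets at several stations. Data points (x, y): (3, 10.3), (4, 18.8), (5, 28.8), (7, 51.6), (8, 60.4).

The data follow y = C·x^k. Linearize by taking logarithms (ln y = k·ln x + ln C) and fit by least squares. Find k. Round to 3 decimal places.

Let Y = ln y. Fitting Y = k·ln x + ln C by least squares:
AᵀA = [[13.8297, 8.1197]; [8.1197, 5]], rhs = [28.2391, 16.6709]ᵀ  (here Σln x = 8.1197, Σ(ln x)² = 13.8297, Σln y = 16.6709, Σln x·ln y = 28.2391).
Δ = 13.8297·5 − (8.1197)² = 3.2190; k = (28.2391·5 − 8.1197·16.6709)/3.2190 = 1.81209, ln C = (13.8297·16.6709 − 8.1197·28.2391)/3.2190 = 0.39146.

k = 1.812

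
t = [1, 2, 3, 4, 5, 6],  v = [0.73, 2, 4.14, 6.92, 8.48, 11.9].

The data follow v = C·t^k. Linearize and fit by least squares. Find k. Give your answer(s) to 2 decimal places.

With ln vᵢ as the transformed response and ln tᵢ as the regressor:
Σln t = 6.5793, Σ(ln t)² = 9.4099, Σln v = 8.3478, Σln t·ln v = 12.6008.
Equations: 9.4099·k + 6.5793·ln C = 12.6008;  6.5793·k + 6·ln C = 8.3478.
Solving (det = 13.1729): k = 1.57008, ln C = -0.33036.

k = 1.57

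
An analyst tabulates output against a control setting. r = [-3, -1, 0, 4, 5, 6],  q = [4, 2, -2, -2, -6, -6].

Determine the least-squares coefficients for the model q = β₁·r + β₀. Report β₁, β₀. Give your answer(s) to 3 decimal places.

β₁ = -1.042, β₀ = 0.244

With design matrix A, AᵀA = [[87, 11]; [11, 6]] and Aᵀq = [-88, -10]ᵀ.
Eliminating β₀: 6·(row 1) − 11·(row 2) gives 401·β₁ = 6·(-88) − 11·(-10) = -418, so β₁ = -418/401.
Then β₀ = ((-10) − 11·(-418/401))/6 = 98/401.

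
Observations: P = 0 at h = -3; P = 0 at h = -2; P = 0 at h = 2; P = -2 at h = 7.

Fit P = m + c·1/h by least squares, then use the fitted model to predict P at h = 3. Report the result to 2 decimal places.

The normal equations are: 4·m + (-4/21)·c = -2;  (-4/21)·m + (557/882)·c = -2/7.
Determinant 4·(557/882) − (-4/21)² = 122/49.
m = ((-2)·(557/882) − (-4/21)·(-2/7))/(122/49) = -581/1098; c = (4·(-2/7) − (-4/21)·(-2))/(122/49) = -112/183.
At h = 3: P̂ = (-581/1098)·(1) + (-112/183)·(1/3) = -805/1098.

P̂ = -0.73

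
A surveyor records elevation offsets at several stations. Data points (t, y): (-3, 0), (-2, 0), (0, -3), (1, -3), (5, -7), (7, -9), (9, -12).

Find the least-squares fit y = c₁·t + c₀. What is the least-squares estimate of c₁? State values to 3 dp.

c₁ = -0.990

Forming AᵀA = [[169, 17]; [17, 7]] and Aᵀy = [-209, -34]ᵀ gives AᵀA·[c₁, c₀]ᵀ = Aᵀy.
Eliminating c₀: 7·(row 1) − 17·(row 2) gives 894·c₁ = 7·(-209) − 17·(-34) = -885, so c₁ = -295/298.
Then c₀ = ((-34) − 17·(-295/298))/7 = -731/298.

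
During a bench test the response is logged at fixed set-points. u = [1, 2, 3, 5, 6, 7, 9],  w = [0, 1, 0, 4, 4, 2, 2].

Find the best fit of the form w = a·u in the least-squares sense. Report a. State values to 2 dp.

Forming XᵀX = [[205]] and Xᵀw = [78]ᵀ gives XᵀX·[a]ᵀ = Xᵀw.
a = 78/205 = 0.380488.

a = 0.38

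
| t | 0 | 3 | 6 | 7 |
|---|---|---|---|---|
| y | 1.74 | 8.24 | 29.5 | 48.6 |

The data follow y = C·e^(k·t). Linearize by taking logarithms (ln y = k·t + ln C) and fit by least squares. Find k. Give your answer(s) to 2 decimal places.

Linearized form: ln y = k·t + ln C. From the 4 transformed points,
Σt = 16.0000, Σ(t)² = 94.0000, Σln y = 9.9309, Σt·ln y = 53.8187.
Equations: 94.0000·k + 16.0000·ln C = 53.8187;  16.0000·k + 4·ln C = 9.9309.
Δ = 94.0000·4 − (16.0000)² = 120.0000; k = (53.8187·4 − 16.0000·9.9309)/120.0000 = 0.46984, ln C = (94.0000·9.9309 − 16.0000·53.8187)/120.0000 = 0.60338.

k = 0.47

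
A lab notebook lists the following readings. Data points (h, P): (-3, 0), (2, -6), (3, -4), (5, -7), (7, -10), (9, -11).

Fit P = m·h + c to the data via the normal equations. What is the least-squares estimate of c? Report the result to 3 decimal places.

c = -2.780

The normal equations are: 177·m + 23·c = -228;  23·m + 6·c = -38.
(Σh·h = 177, Σh = 23, Σ1 = 6, Σh·P = -228, ΣP = -38.)
Δ = 177·6 − 23² = 533.
m = ((-228)·6 − 23·(-38))/533 = -38/41; c = (177·(-38) − 23·(-228))/533 = -114/41.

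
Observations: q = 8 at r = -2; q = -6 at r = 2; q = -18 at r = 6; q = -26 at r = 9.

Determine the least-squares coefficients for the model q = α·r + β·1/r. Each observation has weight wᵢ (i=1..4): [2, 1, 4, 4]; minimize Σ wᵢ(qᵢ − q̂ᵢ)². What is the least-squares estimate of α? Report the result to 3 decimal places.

With design matrix A, AᵀWA = [[480, 11]; [11, 295/324]] and AᵀWq = [-1412, -311/9]ᵀ.
det = 480·(295/324) − 11² = 8533/27.
α = ((-1412)·(295/324) − 11·(-311/9))/(8533/27) = -10478/3657; β = (480·(-311/9) − 11·(-1412))/(8533/27) = -4068/1219.

α = -2.865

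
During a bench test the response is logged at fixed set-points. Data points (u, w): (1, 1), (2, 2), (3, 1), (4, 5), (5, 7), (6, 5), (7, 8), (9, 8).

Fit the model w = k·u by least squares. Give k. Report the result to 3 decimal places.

k = 1.000

Normal-equation sums: Σu·u = 221.
And Σu·w = 221.
Normal equations: [[221]]·[k]ᵀ = [221]ᵀ.
Hence k = 221 / 221 ≈ 1.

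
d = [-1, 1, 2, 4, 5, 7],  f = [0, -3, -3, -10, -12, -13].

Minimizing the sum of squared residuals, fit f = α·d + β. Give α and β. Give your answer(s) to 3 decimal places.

With design matrix A, AᵀA = [[96, 18]; [18, 6]] and Aᵀf = [-200, -41]ᵀ.
Eliminating β: 6·(row 1) − 18·(row 2) gives 252·α = 6·(-200) − 18·(-41) = -462, so α = -11/6.
Then β = ((-41) − 18·(-11/6))/6 = -4/3.

α = -1.833, β = -1.333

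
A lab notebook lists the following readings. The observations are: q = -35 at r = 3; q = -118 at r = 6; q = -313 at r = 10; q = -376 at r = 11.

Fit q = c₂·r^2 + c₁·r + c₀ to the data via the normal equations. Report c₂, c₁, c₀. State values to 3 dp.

c₂ = -2.985, c₁ = -0.871, c₀ = -5.468

The normal system XᵀX·[c₂, c₁, c₀]ᵀ = Xᵀq is [[26018, 2574, 266]; [2574, 266, 30]; [266, 30, 4]]·[c₂, c₁, c₀]ᵀ = [-81359, -8079, -842]ᵀ.
Row-reducing yields c₂ = -9325/3124, c₁ = -2721/3124, c₀ = -8541/1562.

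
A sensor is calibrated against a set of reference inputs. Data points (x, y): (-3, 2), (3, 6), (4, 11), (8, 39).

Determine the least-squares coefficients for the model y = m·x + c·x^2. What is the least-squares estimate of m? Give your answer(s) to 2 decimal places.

Normal-equation sums: Σx·x = 98, Σx·x^2 = 576, Σx^2·x^2 = 4514.
And Σx·y = 368, Σx^2·y = 2744.
Normal equations: [[98, 576]; [576, 4514]]·[m, c]ᵀ = [368, 2744]ᵀ.
det = 98·4514 − 576² = 110596.
m = (368·4514 − 576·2744)/110596 = 20152/27649; c = (98·2744 − 576·368)/110596 = 14236/27649.

m = 0.73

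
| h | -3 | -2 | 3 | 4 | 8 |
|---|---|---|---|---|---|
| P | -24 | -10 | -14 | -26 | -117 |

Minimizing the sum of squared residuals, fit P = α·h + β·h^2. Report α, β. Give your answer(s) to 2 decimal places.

The normal system XᵀX·[α, β]ᵀ = XᵀP is [[102, 568]; [568, 4530]]·[α, β]ᵀ = [-990, -8286]ᵀ.
Eliminating β: 4530·(row 1) − 568·(row 2) gives 139436·α = 4530·(-990) − 568·(-8286) = 221748, so α = 55437/34859.
Then β = ((-8286) − 568·(55437/34859))/4530 = -70713/34859.

α = 1.59, β = -2.03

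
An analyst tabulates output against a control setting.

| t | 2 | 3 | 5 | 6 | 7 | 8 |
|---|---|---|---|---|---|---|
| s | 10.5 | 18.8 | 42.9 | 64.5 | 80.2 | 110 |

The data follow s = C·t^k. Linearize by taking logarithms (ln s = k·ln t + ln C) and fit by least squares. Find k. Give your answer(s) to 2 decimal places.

Taking logs, ln s = k·ln t + ln C, so regress ln s on ln t.
Over the data: Σln t = 9.2183, Σ(ln t)² = 15.5987, Σln s = 22.2958, Σln t·ln s = 36.6746.
Normal system: [[15.5987, 9.2183]; [9.2183, 6]]·[k, ln C]ᵀ = [36.6746, 22.2958]ᵀ.
Δ = 15.5987·6 − (9.2183)² = 8.6152; k = (36.6746·6 − 9.2183·22.2958)/8.6152 = 1.68520, ln C = (15.5987·22.2958 − 9.2183·36.6746)/8.6152 = 1.12684.

k = 1.69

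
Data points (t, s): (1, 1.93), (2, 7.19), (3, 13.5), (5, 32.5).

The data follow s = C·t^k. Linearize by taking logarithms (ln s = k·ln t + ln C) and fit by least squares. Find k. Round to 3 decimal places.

Let Y = ln s. Fitting Y = k·ln t + ln C by least squares:
Σln t = 3.4012, Σ(ln t)² = 4.2777, Σln s = 8.7141, Σln t·ln s = 9.8296.
Normal system: [[4.2777, 3.4012]; [3.4012, 4]]·[k, ln C]ᵀ = [9.8296, 8.7141]ᵀ.
Δ = 4.2777·4 − (3.4012)² = 5.5426; k = (9.8296·4 − 3.4012·8.7141)/5.5426 = 1.74641, ln C = (4.2777·8.7141 − 3.4012·9.8296)/5.5426 = 0.69356.

k = 1.746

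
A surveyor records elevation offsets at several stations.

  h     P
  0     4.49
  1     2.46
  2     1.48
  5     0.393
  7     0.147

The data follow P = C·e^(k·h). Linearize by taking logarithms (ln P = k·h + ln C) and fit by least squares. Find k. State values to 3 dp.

Linearized form: ln P = k·h + ln C. From the 5 transformed points,
AᵀA = [[79.0000, 15.0000]; [15.0000, 5]], rhs = [-16.4067, -0.0572]ᵀ  (here Σh = 15.0000, Σ(h)² = 79.0000, Σln P = -0.0572, Σh·ln P = -16.4067).
Slope k = (n·Σh·ln P − Σh·Σln P)/(n·Σ(h)² − (Σh)²) = (5·-16.4067 − 15.0000·-0.0572)/170.0000 = -0.47750; ln C = (Σln P − k·Σh)/n = 1.42107.

k = -0.478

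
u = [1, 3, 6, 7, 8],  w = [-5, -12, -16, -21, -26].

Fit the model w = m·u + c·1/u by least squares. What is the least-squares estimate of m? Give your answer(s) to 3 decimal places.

m = -3.019

Entries of MᵀM: Σu·u = 159, Σu·1/u = 5, Σ1/u·1/u = 33161/28224.
Right-hand side: Σu·w = -492, Σ1/u·w = -215/12.
MᵀM·[m, c]ᵀ = Mᵀw becomes [[159, 5]; [5, 33161/28224]]·[m, c]ᵀ = [-492, -215/12]ᵀ.
det = 159·(33161/28224) − 5² = 1522333/9408.
m = ((-492)·(33161/28224) − 5·(-215/12))/(1522333/9408) = -4595604/1522333; c = (159·(-215/12) − 5·(-492))/(1522333/9408) = -3657360/1522333.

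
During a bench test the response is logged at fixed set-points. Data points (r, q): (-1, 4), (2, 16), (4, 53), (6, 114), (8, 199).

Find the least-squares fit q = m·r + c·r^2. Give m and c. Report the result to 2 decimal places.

Compute the Gram sums: Σr·r = 121, Σr·r^2 = 799, Σr^2·r^2 = 5665.
Right-hand side: Σr·q = 2516, Σr^2·q = 17756.
Eliminating c: 5665·(row 1) − 799·(row 2) gives 47064·m = 5665·2516 − 799·17756 = 66096, so m = 2754/1961.
Then c = (17756 − 799·(2754/1961))/5665 = 5758/1961.

m = 1.40, c = 2.94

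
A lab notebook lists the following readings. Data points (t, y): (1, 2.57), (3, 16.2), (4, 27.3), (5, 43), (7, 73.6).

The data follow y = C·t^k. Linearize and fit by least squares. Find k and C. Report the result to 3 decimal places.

Let Y = ln y. Fitting Y = k·ln t + ln C by least squares:
Σln t = 6.0403, Σ(ln t)² = 9.5056, Σln y = 15.0956, Σln t·ln y = 22.0622.
Equations: 9.5056·k + 6.0403·ln C = 22.0622;  6.0403·k + 5·ln C = 15.0956.
Δ = 9.5056·5 − (6.0403)² = 11.0434; k = (22.0622·5 − 6.0403·15.0956)/11.0434 = 1.73219, ln C = (9.5056·15.0956 − 6.0403·22.0622)/11.0434 = 0.92656, so C = exp(0.92656) = 2.52581.

k = 1.732, C = 2.526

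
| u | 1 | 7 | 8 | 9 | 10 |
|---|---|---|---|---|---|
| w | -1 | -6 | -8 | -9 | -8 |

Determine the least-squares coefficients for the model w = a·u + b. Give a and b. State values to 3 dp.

a = -0.880, b = -0.240

Sums needed: Σu·u = 295, Σu = 35, Σ1 = 5.
For Aᵀw: Σu·w = -268, Σw = -32.
Determinant 295·5 − 35² = 250.
a = ((-268)·5 − 35·(-32))/250 = -22/25; b = (295·(-32) − 35·(-268))/250 = -6/25.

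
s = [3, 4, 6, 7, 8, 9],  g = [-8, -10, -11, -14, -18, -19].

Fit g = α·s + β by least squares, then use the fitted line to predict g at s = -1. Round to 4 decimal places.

ĝ = -0.0683

AᵀA·[α, β]ᵀ = Aᵀg reads: 255·α + 37·β = -543;  37·α + 6·β = -80.
Δ = 255·6 − 37² = 161.
α = ((-543)·6 − 37·(-80))/161 = -298/161; β = (255·(-80) − 37·(-543))/161 = -309/161.
At s = -1: ĝ = (-298/161)·(-1) + (-309/161)·(1) = -11/161.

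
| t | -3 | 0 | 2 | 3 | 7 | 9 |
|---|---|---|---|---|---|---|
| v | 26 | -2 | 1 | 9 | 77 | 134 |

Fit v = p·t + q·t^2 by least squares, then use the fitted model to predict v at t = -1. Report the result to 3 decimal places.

With design matrix M, MᵀM = [[152, 1080]; [1080, 9140]] and Mᵀv = [1696, 14946]ᵀ.
Determinant 152·9140 − 1080² = 222880.
p = (1696·9140 − 1080·14946)/222880 = -8003/2786; q = (152·14946 − 1080·1696)/222880 = 27507/13930.
At t = -1: v̂ = (-8003/2786)·(-1) + (27507/13930)·(1) = 4823/995.

v̂ = 4.847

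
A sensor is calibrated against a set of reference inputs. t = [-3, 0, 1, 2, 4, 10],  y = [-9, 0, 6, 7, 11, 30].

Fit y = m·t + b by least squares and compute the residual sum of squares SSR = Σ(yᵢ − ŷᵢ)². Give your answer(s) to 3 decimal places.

SSR = 9.130

With design matrix A, AᵀA = [[130, 14]; [14, 6]] and Aᵀy = [391, 45]ᵀ.
det = 130·6 − 14² = 584.
m = (391·6 − 14·45)/584 = 429/146; b = (130·45 − 14·391)/584 = 47/73.
Residuals: -121/146, -47/73, 353/146, 35/73, -102/73, -2/73; SSR = 1333/146.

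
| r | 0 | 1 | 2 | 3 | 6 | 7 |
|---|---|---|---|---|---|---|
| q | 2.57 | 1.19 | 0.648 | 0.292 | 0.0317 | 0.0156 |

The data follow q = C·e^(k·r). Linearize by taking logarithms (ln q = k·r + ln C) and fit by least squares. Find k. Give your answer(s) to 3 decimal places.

Linearized form: ln q = k·r + ln C. From the 6 transformed points,
Σr = 19.0000, Σ(r)² = 99.0000, Σln q = -8.1589, Σr·ln q = -54.2188.
Normal system: [[99.0000, 19.0000]; [19.0000, 6]]·[k, ln C]ᵀ = [-54.2188, -8.1589]ᵀ.
Slope k = (n·Σr·ln q − Σr·Σln q)/(n·Σ(r)² − (Σr)²) = (6·-54.2188 − 19.0000·-8.1589)/233.0000 = -0.73087; ln C = (Σln q − k·Σr)/n = 0.95461.

k = -0.731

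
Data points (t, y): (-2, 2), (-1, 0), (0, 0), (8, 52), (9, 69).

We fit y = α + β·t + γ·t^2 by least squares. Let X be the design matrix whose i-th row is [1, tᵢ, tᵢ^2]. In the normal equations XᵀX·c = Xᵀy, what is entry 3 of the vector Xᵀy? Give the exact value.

Entry 3 ↔ basis t^2, so (Xᵀy)_{3} = Σᵢ (t^2)·yᵢ = (4)·(2) + (1)·(0) + (0)·(0) + (64)·(52) + (81)·(69) = 8925.

8925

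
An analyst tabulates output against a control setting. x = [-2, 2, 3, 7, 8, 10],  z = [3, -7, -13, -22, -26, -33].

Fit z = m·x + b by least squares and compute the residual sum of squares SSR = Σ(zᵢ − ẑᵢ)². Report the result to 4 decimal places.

AᵀA·[m, b]ᵀ = Aᵀz reads: 230·m + 28·b = -751;  28·m + 6·b = -98.
Eliminating b: 6·(row 1) − 28·(row 2) gives 596·m = 6·(-751) − 28·(-98) = -1762, so m = -881/298.
Then b = ((-98) − 28·(-881/298))/6 = -378/149.
Residuals: -56/149, 216/149, -475/298, 367/298, 28/149, -134/149; SSR = 2129/298.

SSR = 7.1443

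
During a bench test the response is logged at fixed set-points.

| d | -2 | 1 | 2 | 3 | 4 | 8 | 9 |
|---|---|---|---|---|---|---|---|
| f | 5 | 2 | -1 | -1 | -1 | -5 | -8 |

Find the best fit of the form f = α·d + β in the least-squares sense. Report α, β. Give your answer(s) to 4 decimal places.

The normal system XᵀX·[α, β]ᵀ = Xᵀf is [[179, 25]; [25, 7]]·[α, β]ᵀ = [-129, -9]ᵀ.
Δ = 179·7 − 25² = 628.
α = ((-129)·7 − 25·(-9))/628 = -339/314; β = (179·(-9) − 25·(-129))/628 = 807/314.

α = -1.0796, β = 2.5701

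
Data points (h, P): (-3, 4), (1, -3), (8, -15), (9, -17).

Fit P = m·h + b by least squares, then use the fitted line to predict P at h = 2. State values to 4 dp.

P̂ = -4.7063

MᵀM·[m, b]ᵀ = MᵀP reads: 155·m + 15·b = -288;  15·m + 4·b = -31.
Eliminating b: 4·(row 1) − 15·(row 2) gives 395·m = 4·(-288) − 15·(-31) = -687, so m = -687/395.
Then b = ((-31) − 15·(-687/395))/4 = -97/79.
At h = 2: P̂ = (-687/395)·(2) + (-97/79)·(1) = -1859/395.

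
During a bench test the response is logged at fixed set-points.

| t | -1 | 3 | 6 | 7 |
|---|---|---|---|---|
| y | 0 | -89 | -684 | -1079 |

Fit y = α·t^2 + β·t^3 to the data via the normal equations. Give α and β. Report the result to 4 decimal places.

α = -0.8831, β = -3.0195

AᵀA·[α, β]ᵀ = Aᵀy reads: 3779·α + 24825·β = -78296;  24825·α + 165035·β = -520244.
Eliminating β: 165035·(row 1) − 24825·(row 2) gives 7386640·α = 165035·(-78296) − 24825·(-520244) = -6523060, so α = -326153/369332.
Then β = ((-520244) − 24825·(-326153/369332))/165035 = -5575969/1846660.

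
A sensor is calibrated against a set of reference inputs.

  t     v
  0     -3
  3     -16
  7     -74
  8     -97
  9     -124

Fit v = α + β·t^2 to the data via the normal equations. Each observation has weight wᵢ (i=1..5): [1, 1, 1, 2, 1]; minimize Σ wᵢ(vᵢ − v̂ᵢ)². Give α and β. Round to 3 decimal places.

Entries of AᵀWA: Σwᵢ·1 = 6, Σwᵢ·t^2 = 267, Σwᵢ·t^2·t^2 = 17235.
And Σwᵢ·v = -411, Σwᵢ·t^2·v = -26230.
Normal equations: [[6, 267]; [267, 17235]]·[α, β]ᵀ = [-411, -26230]ᵀ.
Eliminating β: 17235·(row 1) − 267·(row 2) gives 32121·α = 17235·(-411) − 267·(-26230) = -80175, so α = -26725/10707.
Then β = ((-26230) − 267·(-26725/10707))/17235 = -15881/10707.

α = -2.496, β = -1.483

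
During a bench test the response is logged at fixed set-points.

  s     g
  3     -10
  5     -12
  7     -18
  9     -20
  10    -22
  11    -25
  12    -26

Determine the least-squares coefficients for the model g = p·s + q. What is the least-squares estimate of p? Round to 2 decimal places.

p = -1.85

Sums needed: Σs·s = 529, Σs = 57, Σ1 = 7.
Right-hand side: Σs·g = -1203, Σg = -133.
So XᵀX·[p, q]ᵀ = Xᵀg: [[529, 57]; [57, 7]]·[p, q]ᵀ = [-1203, -133]ᵀ.
Eliminating q: 7·(row 1) − 57·(row 2) gives 454·p = 7·(-1203) − 57·(-133) = -840, so p = -420/227.
Then q = ((-133) − 57·(-420/227))/7 = -893/227.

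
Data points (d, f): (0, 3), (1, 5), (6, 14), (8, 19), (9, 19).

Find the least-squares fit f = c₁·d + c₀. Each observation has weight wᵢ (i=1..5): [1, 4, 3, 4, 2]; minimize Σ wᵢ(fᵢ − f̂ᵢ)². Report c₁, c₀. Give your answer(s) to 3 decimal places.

The normal equations are: 530·c₁ + 72·c₀ = 1222;  72·c₁ + 14·c₀ = 179.
Eliminating c₀: 14·(row 1) − 72·(row 2) gives 2236·c₁ = 14·1222 − 72·179 = 4220, so c₁ = 1055/559.
Then c₀ = (179 − 72·(1055/559))/14 = 3443/1118.

c₁ = 1.887, c₀ = 3.080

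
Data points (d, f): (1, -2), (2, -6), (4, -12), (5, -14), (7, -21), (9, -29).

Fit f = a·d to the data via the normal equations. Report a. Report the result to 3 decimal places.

a = -3.068

From the data, Σd·d = 176.
For Xᵀf: Σd·f = -540.
a = (-540)/176 = -3.06818.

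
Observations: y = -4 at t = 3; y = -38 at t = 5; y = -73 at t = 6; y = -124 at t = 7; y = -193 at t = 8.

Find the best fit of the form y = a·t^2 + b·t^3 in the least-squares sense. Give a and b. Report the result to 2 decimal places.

a = 0.97, b = -0.50

Sums needed: Σt^2·t^2 = 8499, Σt^2·t^3 = 60719, Σt^3·t^3 = 442803.
And Σt^2·y = -22042, Σt^3·y = -161974.
So XᵀX·[a, b]ᵀ = Xᵀy: [[8499, 60719]; [60719, 442803]]·[a, b]ᵀ = [-22042, -161974]ᵀ.
Determinant 8499·442803 − 60719² = 76585736.
a = ((-22042)·442803 − 60719·(-161974))/76585736 = 18658895/19146434; b = (8499·(-161974) − 60719·(-22042))/76585736 = -9562207/19146434.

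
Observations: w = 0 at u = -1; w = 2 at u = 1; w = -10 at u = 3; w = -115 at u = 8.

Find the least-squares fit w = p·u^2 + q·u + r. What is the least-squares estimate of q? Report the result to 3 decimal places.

The normal system MᵀM·[p, q, r]ᵀ = Mᵀw is [[4179, 539, 75]; [539, 75, 11]; [75, 11, 4]]·[p, q, r]ᵀ = [-7448, -948, -123]ᵀ.
Inverting the 3×3 Gram matrix, [p, q, r]ᵀ = [-27199/13358, 20233/13358, 21791/6679]ᵀ.

q = 1.515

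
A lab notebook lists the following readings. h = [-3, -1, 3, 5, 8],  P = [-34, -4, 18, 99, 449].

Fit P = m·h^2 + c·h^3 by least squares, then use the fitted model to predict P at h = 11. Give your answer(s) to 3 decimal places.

Sums needed: Σh^2·h^2 = 4884, Σh^2·h^3 = 35892, Σh^3·h^3 = 279228.
Right-hand side: Σh^2·P = 31063, Σh^3·P = 243671.
So AᵀA·[m, c]ᵀ = AᵀP: [[4884, 35892]; [35892, 279228]]·[m, c]ᵀ = [31063, 243671]ᵀ.
Eliminating c: 279228·(row 1) − 35892·(row 2) gives 75513888·m = 279228·31063 − 35892·243671 = -72180168, so m = -3007507/3146412.
Then c = (243671 − 35892·(-3007507/3146412))/279228 = 783083/786603.
At h = 11: P̂ = (-3007507/3146412)·(121) + (783083/786603)·(1331) = 1268408515/1048804.

P̂ = 1209.386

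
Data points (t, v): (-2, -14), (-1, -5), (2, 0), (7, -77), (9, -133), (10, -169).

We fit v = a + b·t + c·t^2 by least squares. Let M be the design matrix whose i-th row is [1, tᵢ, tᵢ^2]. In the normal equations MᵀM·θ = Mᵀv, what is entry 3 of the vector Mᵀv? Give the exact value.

-31507

Entry 3 ↔ basis t^2, so (Mᵀv)_{3} = Σᵢ (t^2)·vᵢ = (4)·(-14) + (1)·(-5) + (4)·(0) + (49)·(-77) + (81)·(-133) + (100)·(-169) = -31507.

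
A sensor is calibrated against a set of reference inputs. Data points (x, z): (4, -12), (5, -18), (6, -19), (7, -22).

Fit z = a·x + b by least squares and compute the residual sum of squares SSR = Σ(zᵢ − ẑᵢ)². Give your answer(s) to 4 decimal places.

SSR = 4.7000

Compute the Gram sums: Σx·x = 126, Σx = 22, Σ1 = 4.
For Aᵀz: Σx·z = -406, Σz = -71.
So AᵀA·[a, b]ᵀ = Aᵀz: [[126, 22]; [22, 4]]·[a, b]ᵀ = [-406, -71]ᵀ.
Eliminating b: 4·(row 1) − 22·(row 2) gives 20·a = 4·(-406) − 22·(-71) = -62, so a = -31/10.
Then b = ((-71) − 22·(-31/10))/4 = -7/10.
Residuals: 11/10, -9/5, 3/10, 2/5; SSR = 47/10.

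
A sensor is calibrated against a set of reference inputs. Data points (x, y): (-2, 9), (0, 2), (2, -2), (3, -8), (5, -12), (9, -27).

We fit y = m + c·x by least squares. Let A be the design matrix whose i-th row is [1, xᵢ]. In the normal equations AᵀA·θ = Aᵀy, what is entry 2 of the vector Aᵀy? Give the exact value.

Entry 2 ↔ basis x, so (Aᵀy)_{2} = Σᵢ (x)·yᵢ = (-2)·(9) + (0)·(2) + (2)·(-2) + (3)·(-8) + (5)·(-12) + (9)·(-27) = -349.

-349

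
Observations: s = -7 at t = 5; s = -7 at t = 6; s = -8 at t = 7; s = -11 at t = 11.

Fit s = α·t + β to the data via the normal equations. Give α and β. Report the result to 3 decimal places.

Normal-equation sums: Σt·t = 231, Σt = 29, Σ1 = 4.
And Σt·s = -254, Σs = -33.
Normal equations: [[231, 29]; [29, 4]]·[α, β]ᵀ = [-254, -33]ᵀ.
Determinant 231·4 − 29² = 83.
α = ((-254)·4 − 29·(-33))/83 = -59/83; β = (231·(-33) − 29·(-254))/83 = -257/83.

α = -0.711, β = -3.096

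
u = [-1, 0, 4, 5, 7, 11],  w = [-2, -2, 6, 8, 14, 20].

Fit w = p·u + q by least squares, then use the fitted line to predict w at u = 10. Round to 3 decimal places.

Normal-equation sums: Σu·u = 212, Σu = 26, Σ1 = 6.
Right-hand side: Σu·w = 384, Σw = 44.
MᵀM·[p, q]ᵀ = Mᵀw becomes [[212, 26]; [26, 6]]·[p, q]ᵀ = [384, 44]ᵀ.
Determinant 212·6 − 26² = 596.
p = (384·6 − 26·44)/596 = 290/149; q = (212·44 − 26·384)/596 = -164/149.
At u = 10: ŵ = (290/149)·(10) + (-164/149)·(1) = 2736/149.

ŵ = 18.362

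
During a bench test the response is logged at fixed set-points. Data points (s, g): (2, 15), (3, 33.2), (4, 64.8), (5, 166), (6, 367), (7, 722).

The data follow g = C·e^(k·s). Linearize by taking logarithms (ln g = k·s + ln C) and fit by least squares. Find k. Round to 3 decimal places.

k = 0.786

Taking logs, ln g = k·s + ln C, so regress ln g on s.
Σs = 27.0000, Σ(s)² = 139.0000, Σln g = 27.9813, Σs·ln g = 139.6753.
Equations: 139.0000·k + 27.0000·ln C = 139.6753;  27.0000·k + 6·ln C = 27.9813.
Solving (det = 105.0000): k = 0.78626, ln C = 1.12539.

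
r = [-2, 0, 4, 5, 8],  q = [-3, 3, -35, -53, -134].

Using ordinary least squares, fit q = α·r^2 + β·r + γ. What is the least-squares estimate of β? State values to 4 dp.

Entries of XᵀX: Σr^2·r^2 = 4993, Σr^2·r = 693, Σr^2 = 109, Σr·r = 109, Σr = 15, Σ1 = 5.
Right-hand side: Σr^2·q = -10473, Σr·q = -1471, Σq = -222.
So XᵀX·[α, β, γ]ᵀ = Xᵀq: [[4993, 693, 109]; [693, 109, 15]; [109, 15, 5]]·[α, β, γ]ᵀ = [-10473, -1471, -222]ᵀ.
Inverting the 3×3 Gram matrix, [α, β, γ]ᵀ = [-14979/7618, -10159/7618, 9390/3809]ᵀ.

β = -1.3336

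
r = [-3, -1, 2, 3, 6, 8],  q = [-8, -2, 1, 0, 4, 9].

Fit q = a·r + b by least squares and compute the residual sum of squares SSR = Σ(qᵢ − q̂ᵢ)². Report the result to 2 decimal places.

SSR = 11.33

Normal-equation sums: Σr·r = 123, Σr = 15, Σ1 = 6.
And Σr·q = 124, Σq = 4.
Normal equations: [[123, 15]; [15, 6]]·[a, b]ᵀ = [124, 4]ᵀ.
Δ = 123·6 − 15² = 513.
a = (124·6 − 15·4)/513 = 4/3; b = (123·4 − 15·124)/513 = -8/3.
Residuals: -4/3, 2, 1, -4/3, -4/3, 1; SSR = 34/3.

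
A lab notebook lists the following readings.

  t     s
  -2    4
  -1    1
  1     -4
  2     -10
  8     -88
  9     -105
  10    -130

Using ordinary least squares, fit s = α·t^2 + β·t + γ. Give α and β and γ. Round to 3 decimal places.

With design matrix A, AᵀA = [[20691, 2241, 255]; [2241, 255, 27]; [255, 27, 7]] and Aᵀs = [-27164, -2982, -332]ᵀ.
Inverting the 3×3 Gram matrix, [α, β, γ]ᵀ = [-78137/81027, -29174/9003, 5393/27009]ᵀ.

α = -0.964, β = -3.240, γ = 0.200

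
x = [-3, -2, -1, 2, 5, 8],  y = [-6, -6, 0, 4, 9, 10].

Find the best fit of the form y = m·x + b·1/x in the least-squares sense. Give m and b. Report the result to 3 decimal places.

From the data, Σx·x = 107, Σx·1/x = 6, Σ1/x·1/x = 24001/14400.
And Σx·y = 163, Σ1/x·y = 201/20.
So MᵀM·[m, b]ᵀ = Mᵀy: [[107, 6]; [6, 24001/14400]]·[m, b]ᵀ = [163, 201/20]ᵀ.
Δ = 107·(24001/14400) − 6² = 2049707/14400.
m = (163·(24001/14400) − 6·(201/20))/(2049707/14400) = 276713/186337; b = (107·(201/20) − 6·163)/(2049707/14400) = 127440/186337.

m = 1.485, b = 0.684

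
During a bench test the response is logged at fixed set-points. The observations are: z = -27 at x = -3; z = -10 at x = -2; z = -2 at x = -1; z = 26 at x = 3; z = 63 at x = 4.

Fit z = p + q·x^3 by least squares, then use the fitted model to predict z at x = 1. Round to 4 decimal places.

ẑ = 0.0379

The normal system MᵀM·[p, q]ᵀ = Mᵀz is [[5, 55]; [55, 5619]]·[p, q]ᵀ = [50, 5545]ᵀ.
Δ = 5·5619 − 55² = 25070.
p = (50·5619 − 55·5545)/25070 = -4805/5014; q = (5·5545 − 55·50)/25070 = 4995/5014.
At x = 1: ẑ = (-4805/5014)·(1) + (4995/5014)·(1) = 95/2507.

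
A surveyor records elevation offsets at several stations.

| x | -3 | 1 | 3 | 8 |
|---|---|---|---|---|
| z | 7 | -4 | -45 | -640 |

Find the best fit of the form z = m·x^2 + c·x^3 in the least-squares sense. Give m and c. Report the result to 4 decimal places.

With design matrix M, MᵀM = [[4259, 32769]; [32769, 263603]] and Mᵀz = [-41306, -329088]ᵀ.
Determinant 4259·263603 − 32769² = 48877816.
m = ((-41306)·263603 − 32769·(-329088))/48877816 = -52250423/24438908; c = (4259·(-329088) − 32769·(-41306))/48877816 = -24014739/24438908.

m = -2.1380, c = -0.9826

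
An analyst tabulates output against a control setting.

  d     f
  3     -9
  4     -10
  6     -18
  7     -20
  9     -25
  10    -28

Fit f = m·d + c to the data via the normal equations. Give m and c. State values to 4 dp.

Entries of AᵀA: Σd·d = 291, Σd = 39, Σ1 = 6.
Right-hand side: Σd·f = -820, Σf = -110.
AᵀA·[m, c]ᵀ = Aᵀf becomes [[291, 39]; [39, 6]]·[m, c]ᵀ = [-820, -110]ᵀ.
Δ = 291·6 − 39² = 225.
m = ((-820)·6 − 39·(-110))/225 = -14/5; c = (291·(-110) − 39·(-820))/225 = -2/15.

m = -2.8000, c = -0.1333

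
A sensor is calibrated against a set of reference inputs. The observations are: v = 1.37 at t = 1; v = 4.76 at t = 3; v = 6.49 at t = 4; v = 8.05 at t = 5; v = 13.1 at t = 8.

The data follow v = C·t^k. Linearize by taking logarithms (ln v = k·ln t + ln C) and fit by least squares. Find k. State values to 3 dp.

k = 1.090

Let Y = ln v. Fitting Y = k·ln t + ln C by least squares:
Σln t = 6.1738, Σ(ln t)² = 10.0431, Σln v = 8.4036, Σln t·ln v = 13.0132.
Equations: 10.0431·k + 6.1738·ln C = 13.0132;  6.1738·k + 5·ln C = 8.4036.
Slope k = (n·Σln t·ln v − Σln t·Σln v)/(n·Σ(ln t)² − (Σln t)²) = (5·13.0132 − 6.1738·8.4036)/12.1000 = 1.08958; ln C = (Σln v − k·Σln t)/n = 0.33535.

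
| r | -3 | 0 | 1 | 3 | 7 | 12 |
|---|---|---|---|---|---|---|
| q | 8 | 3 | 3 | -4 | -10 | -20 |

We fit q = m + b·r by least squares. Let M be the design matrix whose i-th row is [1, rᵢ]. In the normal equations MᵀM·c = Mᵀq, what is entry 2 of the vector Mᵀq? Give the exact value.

Entry 2 ↔ basis r, so (Mᵀq)_{2} = Σᵢ (r)·qᵢ = (-3)·(8) + (0)·(3) + (1)·(3) + (3)·(-4) + (7)·(-10) + (12)·(-20) = -343.

-343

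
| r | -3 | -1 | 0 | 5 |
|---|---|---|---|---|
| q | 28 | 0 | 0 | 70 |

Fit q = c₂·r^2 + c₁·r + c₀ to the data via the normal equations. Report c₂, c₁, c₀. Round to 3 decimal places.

With design matrix M, MᵀM = [[707, 97, 35]; [97, 35, 1]; [35, 1, 4]] and Mᵀq = [2002, 266, 98]ᵀ.
Solving the 3×3 system (Gaussian elimination) gives c₂ = 2051/682, c₁ = -469/682, c₀ = -560/341.

c₂ = 3.007, c₁ = -0.688, c₀ = -1.642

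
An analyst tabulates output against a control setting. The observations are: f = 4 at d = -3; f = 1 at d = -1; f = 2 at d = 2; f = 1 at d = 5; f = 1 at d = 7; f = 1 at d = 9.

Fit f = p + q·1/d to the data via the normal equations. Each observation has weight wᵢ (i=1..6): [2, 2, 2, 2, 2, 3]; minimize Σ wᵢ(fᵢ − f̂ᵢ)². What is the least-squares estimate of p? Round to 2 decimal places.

p = 1.60

Forming XᵀWX = [[13, -68/105]; [-68/105, 190517/66150]] and XᵀWf = [21, -173/105]ᵀ gives XᵀWX·[p, q]ᵀ = XᵀWf.
Determinant 13·(190517/66150) − (-68/105)² = 2448977/66150.
p = (21·(190517/66150) − (-68/105)·(-173/105))/(2448977/66150) = 3930273/2448977; q = (13·(-173/105) − (-68/105)·21)/(2448977/66150) = -517230/2448977.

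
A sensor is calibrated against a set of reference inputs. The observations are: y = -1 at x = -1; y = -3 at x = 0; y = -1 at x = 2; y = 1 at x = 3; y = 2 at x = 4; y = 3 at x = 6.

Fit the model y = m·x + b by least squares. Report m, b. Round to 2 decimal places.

m = 0.77, b = -1.63

The normal system AᵀA·[m, b]ᵀ = Aᵀy is [[66, 14]; [14, 6]]·[m, b]ᵀ = [28, 1]ᵀ.
Eliminating b: 6·(row 1) − 14·(row 2) gives 200·m = 6·28 − 14·1 = 154, so m = 77/100.
Then b = (1 − 14·(77/100))/6 = -163/100.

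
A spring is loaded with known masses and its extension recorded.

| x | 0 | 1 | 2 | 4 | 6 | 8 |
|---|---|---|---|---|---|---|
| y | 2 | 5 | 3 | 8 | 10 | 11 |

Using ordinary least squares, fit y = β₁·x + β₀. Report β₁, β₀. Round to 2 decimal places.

β₁ = 1.15, β₀ = 2.48

Entries of AᵀA: Σx·x = 121, Σx = 21, Σ1 = 6.
Moment sums: Σx·y = 191, Σy = 39.
So AᵀA·[β₁, β₀]ᵀ = Aᵀy: [[121, 21]; [21, 6]]·[β₁, β₀]ᵀ = [191, 39]ᵀ.
Δ = 121·6 − 21² = 285.
β₁ = (191·6 − 21·39)/285 = 109/95; β₀ = (121·39 − 21·191)/285 = 236/95.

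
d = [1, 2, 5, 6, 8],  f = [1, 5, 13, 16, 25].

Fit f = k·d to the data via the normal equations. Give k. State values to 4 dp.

k = 2.8615

The normal system MᵀM·[k]ᵀ = Mᵀf is [[130]]·[k]ᵀ = [372]ᵀ.
k = 372/130 = 2.86154.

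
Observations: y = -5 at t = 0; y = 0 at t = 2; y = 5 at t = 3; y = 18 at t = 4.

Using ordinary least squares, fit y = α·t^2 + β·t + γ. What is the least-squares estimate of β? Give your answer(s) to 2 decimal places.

β = -1.79

Normal-equation sums: Σt^2·t^2 = 353, Σt^2·t = 99, Σt^2 = 29, Σt·t = 29, Σt = 9, Σ1 = 4.
For Xᵀy: Σt^2·y = 333, Σt·y = 87, Σy = 18.
Row-reducing yields α = 81/44, β = -393/220, γ = -531/110.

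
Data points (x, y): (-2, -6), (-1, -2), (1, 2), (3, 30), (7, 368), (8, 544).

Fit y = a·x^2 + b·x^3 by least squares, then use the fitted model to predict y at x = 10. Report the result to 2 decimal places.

From the data, Σx^2·x^2 = 6596, Σx^2·x^3 = 49786, Σx^3·x^3 = 380588.
Right-hand side: Σx^2·y = 53094, Σx^3·y = 405614.
AᵀA·[a, b]ᵀ = Aᵀy becomes [[6596, 49786]; [49786, 380588]]·[a, b]ᵀ = [53094, 405614]ᵀ.
Eliminating b: 380588·(row 1) − 49786·(row 2) gives 31712652·a = 380588·53094 − 49786·405614 = 13040668, so a = 3260167/7928163.
Then b = (405614 − 49786·(3260167/7928163))/380588 = 8023015/7928163.
At x = 10: ŷ = (3260167/7928163)·(100) + (8023015/7928163)·(1000) = 8349031700/7928163.

ŷ = 1053.09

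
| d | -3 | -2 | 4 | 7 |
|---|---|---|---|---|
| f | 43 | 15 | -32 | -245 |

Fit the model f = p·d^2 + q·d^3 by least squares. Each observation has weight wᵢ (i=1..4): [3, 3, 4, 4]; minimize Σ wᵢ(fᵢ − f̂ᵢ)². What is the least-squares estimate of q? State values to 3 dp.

Compute the Gram sums: Σwᵢ·d^2·d^2 = 10919, Σwᵢ·d^2·d^3 = 70499, Σwᵢ·d^3·d^3 = 489359.
And Σwᵢ·d^2·f = -48727, Σwᵢ·d^3·f = -348175.
Eliminating q: 489359·(row 1) − 70499·(row 2) gives 373201920·p = 489359·(-48727) − 70499·(-348175) = 700993332, so p = 1497849/797440.
Then q = ((-348175) − 70499·(1497849/797440))/489359 = -10181057/10366720.

q = -0.982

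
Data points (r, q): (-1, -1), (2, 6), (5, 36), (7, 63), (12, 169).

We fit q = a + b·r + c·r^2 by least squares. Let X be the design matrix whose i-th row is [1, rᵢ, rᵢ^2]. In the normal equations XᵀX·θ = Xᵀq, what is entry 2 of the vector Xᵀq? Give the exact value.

2662

Entry 2 ↔ basis r, so (Xᵀq)_{2} = Σᵢ (r)·qᵢ = (-1)·(-1) + (2)·(6) + (5)·(36) + (7)·(63) + (12)·(169) = 2662.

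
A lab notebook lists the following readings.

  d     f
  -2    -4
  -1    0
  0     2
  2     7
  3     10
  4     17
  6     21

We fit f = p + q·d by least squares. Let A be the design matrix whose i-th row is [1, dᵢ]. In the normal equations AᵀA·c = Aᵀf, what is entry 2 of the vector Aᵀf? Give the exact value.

246

Entry 2 ↔ basis d, so (Aᵀf)_{2} = Σᵢ (d)·fᵢ = (-2)·(-4) + (-1)·(0) + (0)·(2) + (2)·(7) + (3)·(10) + (4)·(17) + (6)·(21) = 246.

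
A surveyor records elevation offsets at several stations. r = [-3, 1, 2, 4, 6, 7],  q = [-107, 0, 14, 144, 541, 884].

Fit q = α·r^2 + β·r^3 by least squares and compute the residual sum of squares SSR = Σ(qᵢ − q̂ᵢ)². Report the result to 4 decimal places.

SSR = 4.0608

XᵀX·[α, β]ᵀ = Xᵀq reads: 4051·α + 25397·β = 64189;  25397·α + 169195·β = 432285.
det = 4051·169195 − 25397² = 40401336.
α = (64189·169195 − 25397·432285)/40401336 = -59142145/20200668; β = (4051·432285 − 25397·64189)/40401336 = 60489251/20200668.
Residuals: 669601/3366778, -673553/10100334, 2955327/1683389, -4035388/5050167, -666634/1683389, 50963/136491; SSR = 41015447/10100334.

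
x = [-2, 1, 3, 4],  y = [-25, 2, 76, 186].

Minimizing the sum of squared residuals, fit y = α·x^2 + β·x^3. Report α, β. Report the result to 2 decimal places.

α = -0.40, β = 3.00

The normal equations are: 354·α + 1236·β = 3562;  1236·α + 4890·β = 14158.
(Σx^2·x^2 = 354, Σx^2·x^3 = 1236, Σx^3·x^3 = 4890, Σx^2·y = 3562, Σx^3·y = 14158.)
det = 354·4890 − 1236² = 203364.
α = (3562·4890 − 1236·14158)/203364 = -751/1883; β = (354·14158 − 1236·3562)/203364 = 16925/5649.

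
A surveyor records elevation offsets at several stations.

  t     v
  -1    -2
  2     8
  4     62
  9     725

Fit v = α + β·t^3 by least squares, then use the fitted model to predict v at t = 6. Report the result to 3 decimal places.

v̂ = 214.180

Normal-equation sums: Σ1 = 4, Σt^3 = 800, Σt^3·t^3 = 535602.
Moment sums: Σv = 793, Σt^3·v = 532559.
Determinant 4·535602 − 800² = 1502408.
α = (793·535602 − 800·532559)/1502408 = -657407/751204; β = (4·532559 − 800·793)/1502408 = 373959/375602.
At t = 6: v̂ = (-657407/751204)·(1) + (373959/375602)·(216) = 160892881/751204.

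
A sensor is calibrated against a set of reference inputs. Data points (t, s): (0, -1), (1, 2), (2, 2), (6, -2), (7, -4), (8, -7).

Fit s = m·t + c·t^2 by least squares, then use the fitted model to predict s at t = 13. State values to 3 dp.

The normal equations are: 154·m + 1080·c = -90;  1080·m + 7810·c = -706.
Δ = 154·7810 − 1080² = 36340.
m = ((-90)·7810 − 1080·(-706))/36340 = 2979/1817; c = (154·(-706) − 1080·(-90))/36340 = -2881/9085.
At t = 13: ŝ = (2979/1817)·(13) + (-2881/9085)·(169) = -293254/9085.

ŝ = -32.279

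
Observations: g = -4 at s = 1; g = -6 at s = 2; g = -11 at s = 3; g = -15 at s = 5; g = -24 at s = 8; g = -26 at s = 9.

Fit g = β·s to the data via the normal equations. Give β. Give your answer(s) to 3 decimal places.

From the data, Σs·s = 184.
For Xᵀg: Σs·g = -550.
Hence β = -550 / 184 ≈ -2.98913.

β = -2.989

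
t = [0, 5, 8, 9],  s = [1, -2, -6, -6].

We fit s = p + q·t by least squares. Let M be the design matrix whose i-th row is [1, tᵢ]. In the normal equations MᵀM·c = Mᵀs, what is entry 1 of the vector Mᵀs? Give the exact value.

-13

Entry 1 ↔ basis 1, so (Mᵀs)_{1} = Σᵢ sᵢ = (1)·(1) + (1)·(-2) + (1)·(-6) + (1)·(-6) = -13.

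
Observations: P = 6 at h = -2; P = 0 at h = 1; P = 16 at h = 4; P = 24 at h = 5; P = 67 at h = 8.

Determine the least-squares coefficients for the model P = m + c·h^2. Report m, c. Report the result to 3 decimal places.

Entries of MᵀM: Σ1 = 5, Σh^2 = 110, Σh^2·h^2 = 4994.
And ΣP = 113, Σh^2·P = 5168.
Normal equations: [[5, 110]; [110, 4994]]·[m, c]ᵀ = [113, 5168]ᵀ.
Determinant 5·4994 − 110² = 12870.
m = (113·4994 − 110·5168)/12870 = -21/65; c = (5·5168 − 110·113)/12870 = 149/143.

m = -0.323, c = 1.042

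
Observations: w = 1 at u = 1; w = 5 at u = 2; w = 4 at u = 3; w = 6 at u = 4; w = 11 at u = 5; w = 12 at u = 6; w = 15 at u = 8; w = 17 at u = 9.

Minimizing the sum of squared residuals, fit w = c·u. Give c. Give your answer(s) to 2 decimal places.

Entries of XᵀX: Σu·u = 236.
Moment sums: Σu·w = 447.
So XᵀX·[c]ᵀ = Xᵀw: [[236]]·[c]ᵀ = [447]ᵀ.
c = 447/236 = 1.89407.

c = 1.89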